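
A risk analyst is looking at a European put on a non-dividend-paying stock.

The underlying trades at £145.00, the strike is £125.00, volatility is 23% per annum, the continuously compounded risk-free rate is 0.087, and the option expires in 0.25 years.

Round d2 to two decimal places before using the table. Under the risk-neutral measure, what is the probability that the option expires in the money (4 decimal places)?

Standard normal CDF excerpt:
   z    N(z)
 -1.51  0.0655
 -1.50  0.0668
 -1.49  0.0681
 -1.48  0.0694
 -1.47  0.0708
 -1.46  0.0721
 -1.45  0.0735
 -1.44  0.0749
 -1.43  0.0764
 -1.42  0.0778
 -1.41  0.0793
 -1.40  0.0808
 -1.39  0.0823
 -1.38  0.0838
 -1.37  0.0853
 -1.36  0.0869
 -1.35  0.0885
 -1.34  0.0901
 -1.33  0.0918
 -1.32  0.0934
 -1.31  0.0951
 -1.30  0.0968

σ√T = 0.23·√0.25 = 0.1150
d₁ = [ln(145/125) + (0.087 + ½·0.23²)·0.25] / (σ√T) = (0.1484 + 0.0284) / 0.1150 = 1.5372 ⇒ 1.54
d₂ = 1.5372 − 0.1150 = 1.4222 ⇒ 1.42
Pr(exercise) under Q = N(−d₂) = N(-1.42) = 0.0778

0.0778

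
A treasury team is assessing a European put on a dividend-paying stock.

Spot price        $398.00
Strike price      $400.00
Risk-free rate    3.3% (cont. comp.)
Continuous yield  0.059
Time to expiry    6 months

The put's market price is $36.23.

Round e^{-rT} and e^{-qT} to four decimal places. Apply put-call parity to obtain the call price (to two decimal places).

$29.21

exp(−qT) = exp(−0.059·0.5) = 0.9709;  exp(−rT) = exp(−0.033·0.5) = 0.9836
Put-call parity: C − P = S·e^(−qT) − K·e^(−rT) = 398·0.9709 − 400·0.9836 = 386.4182 − 393.4400 = -7.0218
C = P + (C − P) = 36.23 + (-7.0218) = 29.2082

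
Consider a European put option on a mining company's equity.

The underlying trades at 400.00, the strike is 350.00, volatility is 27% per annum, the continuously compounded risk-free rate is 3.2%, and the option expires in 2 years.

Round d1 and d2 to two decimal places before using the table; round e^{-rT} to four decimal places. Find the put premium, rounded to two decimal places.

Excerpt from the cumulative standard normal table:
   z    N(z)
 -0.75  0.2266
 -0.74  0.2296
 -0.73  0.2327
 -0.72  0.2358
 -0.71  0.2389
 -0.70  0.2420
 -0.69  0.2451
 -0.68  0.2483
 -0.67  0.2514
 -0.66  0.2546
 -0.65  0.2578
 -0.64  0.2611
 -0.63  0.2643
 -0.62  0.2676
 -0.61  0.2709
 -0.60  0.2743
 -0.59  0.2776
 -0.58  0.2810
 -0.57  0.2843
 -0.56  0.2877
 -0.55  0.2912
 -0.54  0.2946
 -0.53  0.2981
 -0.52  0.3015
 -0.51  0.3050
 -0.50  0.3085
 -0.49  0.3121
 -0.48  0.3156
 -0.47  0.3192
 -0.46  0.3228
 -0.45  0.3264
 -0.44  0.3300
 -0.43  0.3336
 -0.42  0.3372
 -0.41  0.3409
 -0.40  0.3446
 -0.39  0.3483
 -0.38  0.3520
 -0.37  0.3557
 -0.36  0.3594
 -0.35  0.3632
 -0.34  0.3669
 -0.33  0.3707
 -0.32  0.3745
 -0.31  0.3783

T = 2;  σ√T = 0.3818
ln(S/K) + (r + σ²/2)T = ln(400/350) + (0.032 + 0.27²/2)·2 = 0.1335 + 0.1369 = 0.2704
d₁ = 0.2704 / 0.3818 = 0.7082 ⇒ 0.71
d₂ = d₁ − σ√T = 0.7082 − 0.3818 = 0.3264 ⇒ 0.33
e^(−rT) = e^(−0.032·2) = 0.9380
P = 350·0.9380·N(-0.33) − 400·N(-0.71) = 350·0.9380·0.3707 − 400·0.2389 = 121.7008 − 95.5600 = 26.1408

26.14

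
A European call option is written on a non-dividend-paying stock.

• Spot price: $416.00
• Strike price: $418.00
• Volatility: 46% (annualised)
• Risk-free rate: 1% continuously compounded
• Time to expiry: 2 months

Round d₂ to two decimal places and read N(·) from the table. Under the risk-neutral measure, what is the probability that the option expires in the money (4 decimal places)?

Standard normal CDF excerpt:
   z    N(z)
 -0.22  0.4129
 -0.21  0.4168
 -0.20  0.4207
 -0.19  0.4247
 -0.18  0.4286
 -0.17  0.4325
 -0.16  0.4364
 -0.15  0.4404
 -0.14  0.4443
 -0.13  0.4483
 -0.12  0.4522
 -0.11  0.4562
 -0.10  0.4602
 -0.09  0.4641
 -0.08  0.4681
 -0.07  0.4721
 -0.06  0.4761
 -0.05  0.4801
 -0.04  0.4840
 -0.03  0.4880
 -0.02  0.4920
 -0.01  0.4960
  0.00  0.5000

σ√T = 0.46·√0.1667 = 0.1878
d₁ = [ln(416/418) + (0.01 + 0.46²/2)·0.1667] / 0.1878 = [-0.0048 + 0.0193] / 0.1878 = 0.0772 ⇒ 0.08
d₂ = d₁ − σ√T = 0.0772 − 0.1878 = -0.1106 ⇒ -0.11
Risk-neutral Pr[S_T > K] = N(d₂) = N(-0.11) = 0.4562

0.4562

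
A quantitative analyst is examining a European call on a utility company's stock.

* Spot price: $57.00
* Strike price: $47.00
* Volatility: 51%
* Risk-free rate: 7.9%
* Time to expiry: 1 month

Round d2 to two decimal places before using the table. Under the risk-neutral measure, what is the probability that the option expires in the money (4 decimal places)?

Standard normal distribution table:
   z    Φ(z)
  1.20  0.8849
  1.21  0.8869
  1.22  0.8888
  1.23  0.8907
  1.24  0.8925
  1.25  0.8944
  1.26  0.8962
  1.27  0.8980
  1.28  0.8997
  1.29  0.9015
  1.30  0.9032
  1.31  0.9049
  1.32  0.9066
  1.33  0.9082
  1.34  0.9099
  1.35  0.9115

0.8997

T = 0.08333;  σ√T = 0.1472
d₁ = [ln(57/47) + (0.079 + 0.51²/2)·0.08333] / 0.1472 = [0.1929 + 0.0174] / 0.1472 = 1.4286 ≈ 1.43
d₂ = d₁ − σ√T = 1.4286 − 0.1472 = 1.2814 ≈ 1.28
Pr(exercise) under Q = N(d₂) = 0.8997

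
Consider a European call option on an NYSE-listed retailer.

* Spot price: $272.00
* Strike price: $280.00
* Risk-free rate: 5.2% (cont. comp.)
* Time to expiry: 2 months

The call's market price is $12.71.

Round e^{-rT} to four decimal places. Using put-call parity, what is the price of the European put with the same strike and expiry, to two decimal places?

exp(−rT) = exp(−0.052·0.1667) = 0.9914
Put-call parity: C − P = S − K·e^(−rT) = 272 − 280·0.9914 = 272 − 277.5920 = -5.5920
P = C − (C − P) = 12.71 − (-5.5920) = 18.3020

$18.30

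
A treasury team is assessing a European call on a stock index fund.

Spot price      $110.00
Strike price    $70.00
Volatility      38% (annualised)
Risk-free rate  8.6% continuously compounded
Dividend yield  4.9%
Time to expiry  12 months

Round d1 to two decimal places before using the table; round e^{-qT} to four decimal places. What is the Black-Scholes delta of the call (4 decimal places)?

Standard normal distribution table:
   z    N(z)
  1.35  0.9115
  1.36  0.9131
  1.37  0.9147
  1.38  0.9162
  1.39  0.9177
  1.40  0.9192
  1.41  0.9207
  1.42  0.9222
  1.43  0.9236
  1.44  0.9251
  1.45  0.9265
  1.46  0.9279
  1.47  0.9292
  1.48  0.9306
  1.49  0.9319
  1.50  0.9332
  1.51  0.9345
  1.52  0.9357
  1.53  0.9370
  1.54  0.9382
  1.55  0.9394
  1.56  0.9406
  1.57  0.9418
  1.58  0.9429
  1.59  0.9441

σ√T = 0.38 × 1.0000 = 0.3800
ln(S/K) + (r − q + σ²/2)T = ln(110/70) + (0.086 − 0.049 + 0.38²/2)·1 = 0.4520 + 0.1092 = 0.5612
d₁ = 0.5612 / 0.3800 = 1.4768 which rounds to 1.48
N(d₁) = N(1.48) = 0.9306
Δ_call = exp(−qT)·N(d₁) = 0.9522·0.9306 = 0.8861

0.8861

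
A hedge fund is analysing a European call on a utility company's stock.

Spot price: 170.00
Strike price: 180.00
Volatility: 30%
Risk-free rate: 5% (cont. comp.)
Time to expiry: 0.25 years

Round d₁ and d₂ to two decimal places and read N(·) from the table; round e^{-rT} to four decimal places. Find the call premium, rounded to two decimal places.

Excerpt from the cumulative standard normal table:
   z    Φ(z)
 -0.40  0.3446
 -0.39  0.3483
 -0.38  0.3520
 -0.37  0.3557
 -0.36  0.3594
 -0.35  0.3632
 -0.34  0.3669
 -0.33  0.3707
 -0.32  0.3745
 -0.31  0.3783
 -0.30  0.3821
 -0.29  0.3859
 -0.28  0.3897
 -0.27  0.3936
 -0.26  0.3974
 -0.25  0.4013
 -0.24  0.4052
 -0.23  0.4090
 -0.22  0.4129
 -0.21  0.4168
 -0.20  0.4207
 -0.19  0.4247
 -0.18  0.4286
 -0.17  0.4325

σ√T = 0.3 × 0.5000 = 0.1500
d₁ = [ln(170/180) + (0.05 + 0.3²/2)·0.25] / 0.1500 = [-0.0572 + 0.0238] / 0.1500 = -0.2227 → -0.22
d₂ = d₁ − σ√T = -0.2227 − 0.1500 = -0.3727 → -0.37
exp(−rT) = exp(−0.05·0.25) = 0.9876
N(d₁) = N(-0.22) = 0.4129;  N(d₂) = N(-0.37) = 0.3557
C = 170·0.4129 − 180·0.9876·0.3557 = 70.1930 − 63.2321 = 6.9609

6.96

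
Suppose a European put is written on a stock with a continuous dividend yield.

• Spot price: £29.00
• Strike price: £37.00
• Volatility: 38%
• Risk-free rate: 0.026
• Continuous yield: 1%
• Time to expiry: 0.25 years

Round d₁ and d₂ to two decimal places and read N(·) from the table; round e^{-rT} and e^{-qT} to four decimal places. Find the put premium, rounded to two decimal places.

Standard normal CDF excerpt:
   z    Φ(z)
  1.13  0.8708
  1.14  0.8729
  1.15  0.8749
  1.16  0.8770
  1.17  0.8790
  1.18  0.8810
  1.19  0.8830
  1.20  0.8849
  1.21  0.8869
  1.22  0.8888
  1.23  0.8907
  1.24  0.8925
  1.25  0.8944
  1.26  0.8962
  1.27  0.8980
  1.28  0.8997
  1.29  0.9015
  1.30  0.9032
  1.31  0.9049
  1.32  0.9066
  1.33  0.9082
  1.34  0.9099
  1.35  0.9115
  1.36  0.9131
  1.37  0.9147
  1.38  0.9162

T = 0.25;  σ√T = 0.1900
ln(S/K) + (r − q + σ²/2)T = ln(29/37) + (0.026 − 0.01 + 0.38²/2)·0.25 = -0.2436 + 0.0221 = -0.2216
d₁ = -0.2216 / 0.1900 = -1.1662 which rounds to -1.17
d₂ = d₁ − σ√T = -1.1662 − 0.1900 = -1.3562 which rounds to -1.36
exp(−qT) = exp(−0.01·0.25) = 0.9975;  exp(−rT) = exp(−0.026·0.25) = 0.9935
N(−d₂) = N(1.36) = 0.9131;  N(−d₁) = N(1.17) = 0.8790
P = 37·0.9935·0.9131 − 29·0.9975·0.8790 = 33.5651 − 25.4273 = 8.1378

£8.14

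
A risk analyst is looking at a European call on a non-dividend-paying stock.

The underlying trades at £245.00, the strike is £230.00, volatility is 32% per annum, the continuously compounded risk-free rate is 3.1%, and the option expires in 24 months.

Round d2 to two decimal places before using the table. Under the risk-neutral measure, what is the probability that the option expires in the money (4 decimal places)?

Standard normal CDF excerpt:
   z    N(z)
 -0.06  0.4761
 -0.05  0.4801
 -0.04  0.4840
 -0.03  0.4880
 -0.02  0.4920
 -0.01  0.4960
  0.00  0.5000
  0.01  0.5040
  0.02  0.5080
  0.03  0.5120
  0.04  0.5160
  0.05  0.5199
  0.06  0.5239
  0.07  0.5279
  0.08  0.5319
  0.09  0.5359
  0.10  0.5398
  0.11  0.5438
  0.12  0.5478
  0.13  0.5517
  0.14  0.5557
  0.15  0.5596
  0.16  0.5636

0.5199

T = 2;  σ√T = 0.4525
d₁ = [ln(245/230) + (0.031 + 0.32²/2)·2] / 0.4525 = [0.0632 + 0.1644] / 0.4525 = 0.5029 ⇒ 0.50
d₂ = d₁ − σ√T = 0.5029 − 0.4525 = 0.0503 ⇒ 0.05
Risk-neutral Pr[S_T > K] = N(d₂) = N(0.05) = 0.5199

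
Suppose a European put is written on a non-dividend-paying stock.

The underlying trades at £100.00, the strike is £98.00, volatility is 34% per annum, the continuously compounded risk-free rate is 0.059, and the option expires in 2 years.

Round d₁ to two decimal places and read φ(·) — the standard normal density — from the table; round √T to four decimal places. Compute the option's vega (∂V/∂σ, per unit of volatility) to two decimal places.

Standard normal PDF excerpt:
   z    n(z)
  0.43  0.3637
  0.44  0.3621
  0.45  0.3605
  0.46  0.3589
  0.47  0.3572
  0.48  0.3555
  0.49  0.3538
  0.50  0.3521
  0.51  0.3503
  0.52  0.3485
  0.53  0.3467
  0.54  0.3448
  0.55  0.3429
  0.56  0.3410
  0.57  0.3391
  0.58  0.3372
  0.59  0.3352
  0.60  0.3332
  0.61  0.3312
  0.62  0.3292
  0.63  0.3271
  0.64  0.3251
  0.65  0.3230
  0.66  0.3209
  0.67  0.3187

49.03

σ√T = 0.34 × 1.4142 = 0.4808
ln(S/K) + (r + σ²/2)T = ln(100/98) + (0.059 + 0.34²/2)·2 = 0.0202 + 0.2336 = 0.2538
d₁ = 0.2538 / 0.4808 = 0.5278 ≈ 0.53
√T = √2 = 1.4142
φ(d₁) = φ(0.53) = 0.3467
vega = S·φ(d₁)·√T = 100·0.3467·1.4142 = 49.0303
(Vega is the same for a European call and put with the same parameters.)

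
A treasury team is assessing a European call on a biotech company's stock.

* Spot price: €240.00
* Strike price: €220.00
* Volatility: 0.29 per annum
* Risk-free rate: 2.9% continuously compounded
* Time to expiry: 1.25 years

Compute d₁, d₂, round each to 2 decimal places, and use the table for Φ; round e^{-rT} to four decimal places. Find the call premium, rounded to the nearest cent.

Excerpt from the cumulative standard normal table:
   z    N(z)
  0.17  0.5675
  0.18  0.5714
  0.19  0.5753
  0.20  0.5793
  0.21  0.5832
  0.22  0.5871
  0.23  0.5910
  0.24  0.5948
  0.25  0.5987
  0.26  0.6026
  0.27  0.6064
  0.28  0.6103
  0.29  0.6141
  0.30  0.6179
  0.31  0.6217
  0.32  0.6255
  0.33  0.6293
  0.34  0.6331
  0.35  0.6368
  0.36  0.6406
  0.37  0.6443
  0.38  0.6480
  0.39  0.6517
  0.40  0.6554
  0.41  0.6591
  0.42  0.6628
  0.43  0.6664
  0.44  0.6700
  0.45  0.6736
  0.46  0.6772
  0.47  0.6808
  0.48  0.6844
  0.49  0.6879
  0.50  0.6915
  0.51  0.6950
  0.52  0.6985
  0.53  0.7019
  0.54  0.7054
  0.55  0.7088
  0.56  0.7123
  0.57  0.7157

€44.73

σ√T = 0.29·√1.25 = 0.3242
d₁ = [ln(240/220) + (0.029 + ½·0.29²)·1.25] / (σ√T) = (0.0870 + 0.0888) / 0.3242 = 0.5423 ⇒ 0.54
d₂ = 0.5423 − 0.3242 = 0.2181 ⇒ 0.22
e^(−rT) = e^(−0.029·1.25) = 0.9644
N(d₁) = N(0.54) = 0.7054;  N(d₂) = N(0.22) = 0.5871
C = 240·0.7054 − 220·0.9644·0.5871 = 169.2960 − 124.5638 = 44.7322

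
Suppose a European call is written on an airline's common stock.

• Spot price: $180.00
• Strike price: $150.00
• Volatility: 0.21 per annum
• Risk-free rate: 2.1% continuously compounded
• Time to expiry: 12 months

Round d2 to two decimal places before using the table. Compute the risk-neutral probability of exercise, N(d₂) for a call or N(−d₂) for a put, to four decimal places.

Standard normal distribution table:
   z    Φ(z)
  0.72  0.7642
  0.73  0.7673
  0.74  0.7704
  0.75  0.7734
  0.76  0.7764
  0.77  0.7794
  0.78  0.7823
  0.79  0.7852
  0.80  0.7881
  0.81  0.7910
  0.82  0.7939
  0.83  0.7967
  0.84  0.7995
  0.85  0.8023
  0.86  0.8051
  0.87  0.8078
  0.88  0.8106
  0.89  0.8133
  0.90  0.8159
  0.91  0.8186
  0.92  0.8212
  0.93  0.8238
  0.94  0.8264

σ√T = 0.21 × 1.0000 = 0.2100
d₁ = [ln(180/150) + (0.021 + ½·0.21²)·1] / (σ√T) = (0.1823 + 0.0430) / 0.2100 = 1.0732 ⇒ 1.07
d₂ = 1.0732 − 0.2100 = 0.8632 ⇒ 0.86
Risk-neutral Pr[S_T > K] = N(d₂) = N(0.86) = 0.8051

0.8051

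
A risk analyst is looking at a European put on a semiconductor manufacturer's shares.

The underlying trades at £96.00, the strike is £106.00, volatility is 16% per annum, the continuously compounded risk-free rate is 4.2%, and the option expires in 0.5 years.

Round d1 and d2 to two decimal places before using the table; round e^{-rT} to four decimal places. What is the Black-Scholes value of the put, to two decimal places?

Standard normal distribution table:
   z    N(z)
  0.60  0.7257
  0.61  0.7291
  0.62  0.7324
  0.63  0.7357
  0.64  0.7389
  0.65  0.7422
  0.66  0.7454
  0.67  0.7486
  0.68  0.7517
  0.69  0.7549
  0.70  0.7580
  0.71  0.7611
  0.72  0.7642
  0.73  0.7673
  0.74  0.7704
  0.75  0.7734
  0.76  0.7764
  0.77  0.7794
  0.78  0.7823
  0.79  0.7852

£9.65

T = 0.5;  σ√T = 0.1131
d₁ = [ln(96/106) + (0.042 + 0.16²/2)·0.5] / 0.1131 = [-0.0991 + 0.0274] / 0.1131 = -0.6337 ⇒ -0.63
d₂ = d₁ − σ√T = -0.6337 − 0.1131 = -0.7468 ⇒ -0.75
e^(−rT) = e^(−0.042·0.5) = 0.9792
N(−d₂) = N(0.75) = 0.7734;  N(−d₁) = N(0.63) = 0.7357
P = 106·0.9792·0.7734 − 96·0.7357 = 80.2752 − 70.6272 = 9.6480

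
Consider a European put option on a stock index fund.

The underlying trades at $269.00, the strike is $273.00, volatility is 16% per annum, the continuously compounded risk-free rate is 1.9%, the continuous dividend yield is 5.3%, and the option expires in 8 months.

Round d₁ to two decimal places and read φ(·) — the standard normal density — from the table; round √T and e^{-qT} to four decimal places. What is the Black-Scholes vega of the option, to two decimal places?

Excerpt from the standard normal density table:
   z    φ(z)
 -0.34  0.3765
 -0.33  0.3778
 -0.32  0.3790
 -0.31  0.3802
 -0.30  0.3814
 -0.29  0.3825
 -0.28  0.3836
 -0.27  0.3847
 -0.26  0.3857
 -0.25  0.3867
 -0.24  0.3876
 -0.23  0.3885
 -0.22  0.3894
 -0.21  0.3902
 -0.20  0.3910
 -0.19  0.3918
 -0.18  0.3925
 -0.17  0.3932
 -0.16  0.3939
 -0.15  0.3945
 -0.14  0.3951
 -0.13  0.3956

82.56

σ√T = 0.16 × 0.8165 = 0.1306
d₁ = [ln(269/273) + (0.019 − 0.053 + ½·0.16²)·0.6667] / (σ√T) = (-0.0148 − 0.0141) / 0.1306 = -0.2212 ≈ -0.22
√T = √0.6667 = 0.8165
φ(d₁) = φ(-0.22) = 0.3894
e^(−qT) = e^(−0.053·0.6667) = 0.9653
vega = S·e^(−qT)·φ(d₁)·√T = 269·0.9653·0.3894·0.8165 = 82.5594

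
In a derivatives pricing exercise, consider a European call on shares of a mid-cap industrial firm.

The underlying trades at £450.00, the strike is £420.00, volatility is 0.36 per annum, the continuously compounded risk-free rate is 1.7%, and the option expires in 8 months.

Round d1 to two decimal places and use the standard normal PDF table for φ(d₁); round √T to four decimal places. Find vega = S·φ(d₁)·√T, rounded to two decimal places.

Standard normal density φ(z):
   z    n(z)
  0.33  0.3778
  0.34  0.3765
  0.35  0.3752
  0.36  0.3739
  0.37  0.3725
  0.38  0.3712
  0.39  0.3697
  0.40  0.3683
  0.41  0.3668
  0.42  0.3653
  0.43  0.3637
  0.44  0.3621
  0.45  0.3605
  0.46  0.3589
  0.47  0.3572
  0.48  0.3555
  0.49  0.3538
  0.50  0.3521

134.22

σ√T = 0.36·√0.6667 = 0.2939
d₁ = [ln(450/420) + (0.017 + ½·0.36²)·0.6667] / (σ√T) = (0.0690 + 0.0545) / 0.2939 = 0.4202 which rounds to 0.42
√T = √0.6667 = 0.8165
φ(d₁) = φ(0.42) = 0.3653
vega = S·φ(d₁)·√T = 450·0.3653·0.8165 = 134.2204
(Vega is the same for a European call and put with the same parameters.)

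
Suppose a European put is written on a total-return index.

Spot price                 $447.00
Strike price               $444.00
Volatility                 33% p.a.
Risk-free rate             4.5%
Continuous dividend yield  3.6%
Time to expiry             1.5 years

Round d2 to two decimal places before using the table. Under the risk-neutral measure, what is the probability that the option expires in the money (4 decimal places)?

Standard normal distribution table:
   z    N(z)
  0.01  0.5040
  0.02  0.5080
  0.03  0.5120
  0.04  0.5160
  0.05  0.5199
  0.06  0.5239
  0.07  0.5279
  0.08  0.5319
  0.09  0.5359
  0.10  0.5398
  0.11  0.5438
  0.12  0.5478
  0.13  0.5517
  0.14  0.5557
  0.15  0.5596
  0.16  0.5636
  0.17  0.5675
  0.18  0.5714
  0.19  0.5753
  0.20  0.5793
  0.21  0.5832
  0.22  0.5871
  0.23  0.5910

0.5596

σ√T = 0.33 × 1.2247 = 0.4042
d₁ = [ln(447/444) + (0.045 − 0.036 + 0.33²/2)·1.5] / 0.4042 = [0.0067 + 0.0952] / 0.4042 = 0.2521 which rounds to 0.25
d₂ = d₁ − σ√T = 0.2521 − 0.4042 = -0.1520 which rounds to -0.15
Risk-neutral Pr[S_T < K] = N(−d₂) = N(0.15) = 0.5596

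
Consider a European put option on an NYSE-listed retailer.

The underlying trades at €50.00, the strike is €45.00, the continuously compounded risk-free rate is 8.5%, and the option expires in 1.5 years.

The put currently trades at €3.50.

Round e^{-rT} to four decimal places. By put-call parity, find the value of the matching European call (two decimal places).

€13.89

exp(−rT) = exp(−0.085·1.5) = 0.8803
Put-call parity: C − P = S − K·e^(−rT) = 50 − 45·0.8803 = 50 − 39.6135 = 10.3865
C = P + (C − P) = 3.50 + (10.3865) = 13.8865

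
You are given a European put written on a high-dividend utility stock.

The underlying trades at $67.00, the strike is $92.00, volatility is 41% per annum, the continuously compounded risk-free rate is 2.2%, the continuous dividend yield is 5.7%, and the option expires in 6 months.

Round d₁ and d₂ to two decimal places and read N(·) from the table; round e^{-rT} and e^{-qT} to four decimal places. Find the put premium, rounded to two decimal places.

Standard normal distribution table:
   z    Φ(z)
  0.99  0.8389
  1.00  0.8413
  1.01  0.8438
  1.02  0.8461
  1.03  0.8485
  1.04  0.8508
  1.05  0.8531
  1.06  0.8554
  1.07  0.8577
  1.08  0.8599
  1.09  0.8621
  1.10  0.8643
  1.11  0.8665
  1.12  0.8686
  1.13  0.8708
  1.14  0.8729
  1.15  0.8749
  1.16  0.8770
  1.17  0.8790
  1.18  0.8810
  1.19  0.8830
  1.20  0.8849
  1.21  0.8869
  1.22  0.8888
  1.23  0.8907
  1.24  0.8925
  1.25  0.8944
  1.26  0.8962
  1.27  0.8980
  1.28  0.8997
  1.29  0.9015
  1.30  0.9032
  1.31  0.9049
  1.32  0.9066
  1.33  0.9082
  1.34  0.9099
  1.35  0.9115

T = 0.5;  σ√T = 0.2899
d₁ = [ln(67/92) + (0.022 − 0.057 + 0.41²/2)·0.5] / 0.2899 = [-0.3171 + 0.0245] / 0.2899 = -1.0092 which rounds to -1.01
d₂ = d₁ − σ√T = -1.0092 − 0.2899 = -1.2991 which rounds to -1.30
e^(−qT) = e^(−0.057·0.5) = 0.9719;  e^(−rT) = e^(−0.022·0.5) = 0.9891
P = 92·0.9891·N(1.30) − 67·0.9719·N(1.01) = 92·0.9891·0.9032 − 67·0.9719·0.8438 = 82.1887 − 54.9460 = 27.2427

$27.24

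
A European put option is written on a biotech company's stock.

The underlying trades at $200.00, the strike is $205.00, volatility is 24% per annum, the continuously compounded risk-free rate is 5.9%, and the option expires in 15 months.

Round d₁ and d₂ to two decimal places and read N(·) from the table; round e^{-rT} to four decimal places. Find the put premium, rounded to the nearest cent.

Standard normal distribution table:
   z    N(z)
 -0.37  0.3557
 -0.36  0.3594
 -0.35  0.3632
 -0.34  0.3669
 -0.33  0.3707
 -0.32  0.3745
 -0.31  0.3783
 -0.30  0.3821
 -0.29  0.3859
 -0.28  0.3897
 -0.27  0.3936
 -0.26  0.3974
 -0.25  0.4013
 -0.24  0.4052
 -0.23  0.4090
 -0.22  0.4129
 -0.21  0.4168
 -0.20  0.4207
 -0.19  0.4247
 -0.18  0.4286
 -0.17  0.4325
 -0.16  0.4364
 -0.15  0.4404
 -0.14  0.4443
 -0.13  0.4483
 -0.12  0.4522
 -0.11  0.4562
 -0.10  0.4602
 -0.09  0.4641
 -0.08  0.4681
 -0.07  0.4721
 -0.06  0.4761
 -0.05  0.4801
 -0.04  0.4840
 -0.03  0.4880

T = 1.25;  σ√T = 0.2683
ln(S/K) + (r + σ²/2)T = ln(200/205) + (0.059 + 0.24²/2)·1.25 = -0.0247 + 0.1097 = 0.0851
d₁ = 0.0851 / 0.2683 = 0.3170 → 0.32
d₂ = d₁ − σ√T = 0.3170 − 0.2683 = 0.0487 → 0.05
exp(−rT) = exp(−0.059·1.25) = 0.9289
N(−d₂) = N(-0.05) = 0.4801;  N(−d₁) = N(-0.32) = 0.3745
P = 205·0.9289·0.4801 − 200·0.3745 = 91.4228 − 74.9000 = 16.5228

$16.52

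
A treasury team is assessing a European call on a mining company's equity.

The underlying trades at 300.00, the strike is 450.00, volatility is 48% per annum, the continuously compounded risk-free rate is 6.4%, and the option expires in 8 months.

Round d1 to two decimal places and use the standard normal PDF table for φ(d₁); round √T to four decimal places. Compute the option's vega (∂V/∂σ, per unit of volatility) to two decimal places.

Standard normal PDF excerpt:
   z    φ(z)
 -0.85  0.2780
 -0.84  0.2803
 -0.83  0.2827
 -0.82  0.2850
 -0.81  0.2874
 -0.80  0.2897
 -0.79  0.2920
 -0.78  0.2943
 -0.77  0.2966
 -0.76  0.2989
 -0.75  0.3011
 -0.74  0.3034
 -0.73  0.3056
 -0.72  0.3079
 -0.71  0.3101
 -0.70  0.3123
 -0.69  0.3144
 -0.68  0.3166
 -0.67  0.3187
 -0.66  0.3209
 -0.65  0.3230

74.86

σ√T = 0.48 × 0.8165 = 0.3919
d₁ = [ln(300/450) + (0.064 + ½·0.48²)·0.6667] / (σ√T) = (-0.4055 + 0.1195) / 0.3919 = -0.7297 ⇒ -0.73
√T = √0.6667 = 0.8165
φ(d₁) = φ(-0.73) = 0.3056
vega = S·φ(d₁)·√T = 300·0.3056·0.8165 = 74.8567
(The put has the same vega.)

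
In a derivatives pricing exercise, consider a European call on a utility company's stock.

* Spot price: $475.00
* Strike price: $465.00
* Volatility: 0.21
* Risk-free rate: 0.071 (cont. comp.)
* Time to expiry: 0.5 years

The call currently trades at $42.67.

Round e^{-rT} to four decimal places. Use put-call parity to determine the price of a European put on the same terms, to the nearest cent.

$16.44

e^(−rT) = e^(−0.071·0.5) = 0.9651
Put-call parity: C − P = S − K·e^(−rT) = 475 − 465·0.9651 = 475 − 448.7715 = 26.2285
P = C − (C − P) = 42.67 − (26.2285) = 16.4415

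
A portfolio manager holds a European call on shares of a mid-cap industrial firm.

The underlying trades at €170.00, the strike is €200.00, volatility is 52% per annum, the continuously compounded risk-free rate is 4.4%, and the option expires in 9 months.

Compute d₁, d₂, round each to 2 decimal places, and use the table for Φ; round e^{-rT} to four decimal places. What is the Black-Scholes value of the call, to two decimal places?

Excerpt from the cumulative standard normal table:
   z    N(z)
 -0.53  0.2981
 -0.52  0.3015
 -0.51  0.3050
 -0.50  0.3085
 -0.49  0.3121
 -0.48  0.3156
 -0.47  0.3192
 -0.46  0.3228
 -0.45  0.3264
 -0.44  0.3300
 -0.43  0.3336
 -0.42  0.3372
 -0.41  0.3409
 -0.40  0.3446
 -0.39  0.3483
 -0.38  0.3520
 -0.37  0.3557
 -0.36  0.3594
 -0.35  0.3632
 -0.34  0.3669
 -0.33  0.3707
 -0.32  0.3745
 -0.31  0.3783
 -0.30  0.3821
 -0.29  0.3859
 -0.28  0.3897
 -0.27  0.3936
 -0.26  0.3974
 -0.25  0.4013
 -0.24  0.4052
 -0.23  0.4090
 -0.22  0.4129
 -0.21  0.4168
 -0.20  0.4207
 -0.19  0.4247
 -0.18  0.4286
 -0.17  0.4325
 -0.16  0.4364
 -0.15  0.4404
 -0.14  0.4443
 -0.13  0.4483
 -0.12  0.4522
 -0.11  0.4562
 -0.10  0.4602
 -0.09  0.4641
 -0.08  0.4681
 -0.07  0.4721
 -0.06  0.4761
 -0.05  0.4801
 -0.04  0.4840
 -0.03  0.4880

€21.92

T = 0.75;  σ√T = 0.4503
d₁ = [ln(170/200) + (0.044 + ½·0.52²)·0.75] / (σ√T) = (-0.1625 + 0.1344) / 0.4503 = -0.0624 which rounds to -0.06
d₂ = -0.0624 − 0.4503 = -0.5128 which rounds to -0.51
e^(−rT) = e^(−0.044·0.75) = 0.9675
N(d₁) = N(-0.06) = 0.4761;  N(d₂) = N(-0.51) = 0.3050
C = 170·0.4761 − 200·0.9675·0.3050 = 80.9370 − 59.0175 = 21.9195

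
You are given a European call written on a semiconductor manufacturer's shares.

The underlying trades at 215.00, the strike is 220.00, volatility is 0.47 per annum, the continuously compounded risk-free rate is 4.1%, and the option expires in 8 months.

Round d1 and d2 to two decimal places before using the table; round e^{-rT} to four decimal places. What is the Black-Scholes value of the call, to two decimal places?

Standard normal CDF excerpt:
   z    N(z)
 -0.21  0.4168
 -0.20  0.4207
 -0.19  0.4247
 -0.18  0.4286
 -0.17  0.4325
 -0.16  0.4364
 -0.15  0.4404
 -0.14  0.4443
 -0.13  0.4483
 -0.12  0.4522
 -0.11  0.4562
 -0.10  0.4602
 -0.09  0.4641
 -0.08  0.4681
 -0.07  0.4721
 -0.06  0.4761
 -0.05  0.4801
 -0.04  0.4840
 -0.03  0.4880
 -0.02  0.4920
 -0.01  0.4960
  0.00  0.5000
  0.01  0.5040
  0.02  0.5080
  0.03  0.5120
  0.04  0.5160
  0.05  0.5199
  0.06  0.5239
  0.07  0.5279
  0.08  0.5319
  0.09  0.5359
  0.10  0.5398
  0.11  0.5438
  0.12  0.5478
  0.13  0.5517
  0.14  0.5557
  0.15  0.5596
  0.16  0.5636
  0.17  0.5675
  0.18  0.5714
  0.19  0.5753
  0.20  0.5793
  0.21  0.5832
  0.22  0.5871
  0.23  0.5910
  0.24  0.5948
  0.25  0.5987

T = 0.6667;  σ√T = 0.3838
d₁ = [ln(215/220) + (0.041 + 0.47²/2)·0.6667] / 0.3838 = [-0.0230 + 0.1010] / 0.3838 = 0.2032 ⇒ 0.20
d₂ = d₁ − σ√T = 0.2032 − 0.3838 = -0.1806 ⇒ -0.18
e^(−rT) = e^(−0.041·0.6667) = 0.9730
N(d₁) = N(0.20) = 0.5793;  N(d₂) = N(-0.18) = 0.4286
C = 215·0.5793 − 220·0.9730·0.4286 = 124.5495 − 91.7461 = 32.8034

32.80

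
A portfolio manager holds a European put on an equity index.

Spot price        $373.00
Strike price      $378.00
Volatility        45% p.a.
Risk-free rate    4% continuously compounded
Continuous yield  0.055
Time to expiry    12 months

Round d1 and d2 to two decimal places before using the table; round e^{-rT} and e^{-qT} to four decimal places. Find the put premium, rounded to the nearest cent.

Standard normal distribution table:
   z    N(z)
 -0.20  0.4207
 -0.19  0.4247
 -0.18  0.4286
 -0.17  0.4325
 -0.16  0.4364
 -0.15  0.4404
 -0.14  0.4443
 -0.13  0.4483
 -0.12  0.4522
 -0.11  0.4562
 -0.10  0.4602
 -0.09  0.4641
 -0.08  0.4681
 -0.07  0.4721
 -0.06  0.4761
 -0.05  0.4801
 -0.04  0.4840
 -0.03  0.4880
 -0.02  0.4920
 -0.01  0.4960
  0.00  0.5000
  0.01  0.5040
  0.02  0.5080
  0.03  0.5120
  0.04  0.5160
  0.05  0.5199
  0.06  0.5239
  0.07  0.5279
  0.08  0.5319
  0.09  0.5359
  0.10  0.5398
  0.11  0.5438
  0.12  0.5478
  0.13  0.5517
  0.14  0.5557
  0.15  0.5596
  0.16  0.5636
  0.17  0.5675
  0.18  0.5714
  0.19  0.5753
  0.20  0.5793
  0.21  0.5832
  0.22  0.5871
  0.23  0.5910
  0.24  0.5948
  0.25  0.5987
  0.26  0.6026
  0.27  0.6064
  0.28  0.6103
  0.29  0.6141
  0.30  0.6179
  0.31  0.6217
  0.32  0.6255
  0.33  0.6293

σ√T = 0.45·√1 = 0.4500
d₁ = [ln(373/378) + (0.04 − 0.055 + ½·0.45²)·1] / (σ√T) = (-0.0133 + 0.0863) / 0.4500 = 0.1621 ⇒ 0.16
d₂ = 0.1621 − 0.4500 = -0.2879 ⇒ -0.29
exp(−qT) = exp(−0.055·1) = 0.9465;  exp(−rT) = exp(−0.04·1) = 0.9608
N(−d₂) = N(0.29) = 0.6141;  N(−d₁) = N(-0.16) = 0.4364
P = 378·0.9608·0.6141 − 373·0.9465·0.4364 = 223.0303 − 154.0686 = 68.9617

$68.96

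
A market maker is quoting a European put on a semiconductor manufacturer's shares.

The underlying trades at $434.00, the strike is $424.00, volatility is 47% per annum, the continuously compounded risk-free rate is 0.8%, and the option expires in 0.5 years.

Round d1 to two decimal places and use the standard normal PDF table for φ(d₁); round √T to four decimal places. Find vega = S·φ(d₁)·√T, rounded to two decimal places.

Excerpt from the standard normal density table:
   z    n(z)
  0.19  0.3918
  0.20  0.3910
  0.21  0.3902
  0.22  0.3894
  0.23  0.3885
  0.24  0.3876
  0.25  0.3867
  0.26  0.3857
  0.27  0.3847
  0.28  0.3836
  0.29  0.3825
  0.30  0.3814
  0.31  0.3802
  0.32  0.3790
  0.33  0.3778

T = 0.5;  σ√T = 0.3323
d₁ = [ln(434/424) + (0.008 + 0.47²/2)·0.5] / 0.3323 = [0.0233 + 0.0592] / 0.3323 = 0.2483 ≈ 0.25
√T = √0.5 = 0.7071
φ(d₁) = φ(0.25) = 0.3867
vega = S·φ(d₁)·√T = 434·0.3867·0.7071 = 118.6710
(Call and put vega coincide under Black-Scholes.)

118.67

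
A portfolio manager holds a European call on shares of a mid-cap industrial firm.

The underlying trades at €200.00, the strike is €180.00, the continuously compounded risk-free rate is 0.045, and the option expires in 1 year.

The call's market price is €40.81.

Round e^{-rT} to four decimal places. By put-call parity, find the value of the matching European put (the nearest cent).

€12.89

exp(−rT) = exp(−0.045·1) = 0.9560
Put-call parity: C − P = S − K·e^(−rT) = 200 − 180·0.9560 = 200 − 172.0800 = 27.9200
P = C − (C − P) = 40.81 − (27.9200) = 12.8900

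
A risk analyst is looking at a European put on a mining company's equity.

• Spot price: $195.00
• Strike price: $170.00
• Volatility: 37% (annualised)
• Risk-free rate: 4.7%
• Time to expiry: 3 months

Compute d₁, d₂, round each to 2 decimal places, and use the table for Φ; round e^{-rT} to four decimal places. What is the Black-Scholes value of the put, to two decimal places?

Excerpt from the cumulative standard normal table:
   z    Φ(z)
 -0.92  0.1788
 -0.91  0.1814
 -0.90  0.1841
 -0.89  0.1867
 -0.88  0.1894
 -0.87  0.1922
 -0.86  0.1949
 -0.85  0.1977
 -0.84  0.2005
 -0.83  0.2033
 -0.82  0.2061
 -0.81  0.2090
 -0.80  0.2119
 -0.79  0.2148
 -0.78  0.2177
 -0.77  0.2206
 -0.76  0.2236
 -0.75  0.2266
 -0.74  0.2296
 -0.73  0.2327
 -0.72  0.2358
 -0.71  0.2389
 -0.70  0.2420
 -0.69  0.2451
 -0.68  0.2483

$4.24

σ√T = 0.37·√0.25 = 0.1850
ln(S/K) + (r + σ²/2)T = ln(195/170) + (0.047 + 0.37²/2)·0.25 = 0.1372 + 0.0289 = 0.1661
d₁ = 0.1661 / 0.1850 = 0.8976 ⇒ 0.90
d₂ = d₁ − σ√T = 0.8976 − 0.1850 = 0.7126 ⇒ 0.71
e^(−rT) = e^(−0.047·0.25) = 0.9883
P = 170·0.9883·N(-0.71) − 195·N(-0.90) = 170·0.9883·0.2389 − 195·0.1841 = 40.1378 − 35.8995 = 4.2383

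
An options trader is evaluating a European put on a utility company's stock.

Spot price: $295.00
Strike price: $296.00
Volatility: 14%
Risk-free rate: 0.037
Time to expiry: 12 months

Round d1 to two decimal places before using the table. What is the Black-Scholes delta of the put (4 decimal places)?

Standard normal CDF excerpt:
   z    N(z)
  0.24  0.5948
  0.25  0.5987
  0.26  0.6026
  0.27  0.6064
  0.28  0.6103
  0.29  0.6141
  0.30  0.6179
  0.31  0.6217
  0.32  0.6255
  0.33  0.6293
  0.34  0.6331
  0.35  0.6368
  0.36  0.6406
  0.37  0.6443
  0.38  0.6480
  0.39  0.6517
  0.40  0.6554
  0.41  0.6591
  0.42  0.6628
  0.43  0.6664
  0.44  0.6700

T = 1;  σ√T = 0.1400
d₁ = [ln(295/296) + (0.037 + 0.14²/2)·1] / 0.1400 = [-0.0034 + 0.0468] / 0.1400 = 0.3101 ≈ 0.31
N(d₁) = N(0.31) = 0.6217
Δ_put = N(d₁) − 1 = 0.6217 − 1 = -0.3783

-0.3783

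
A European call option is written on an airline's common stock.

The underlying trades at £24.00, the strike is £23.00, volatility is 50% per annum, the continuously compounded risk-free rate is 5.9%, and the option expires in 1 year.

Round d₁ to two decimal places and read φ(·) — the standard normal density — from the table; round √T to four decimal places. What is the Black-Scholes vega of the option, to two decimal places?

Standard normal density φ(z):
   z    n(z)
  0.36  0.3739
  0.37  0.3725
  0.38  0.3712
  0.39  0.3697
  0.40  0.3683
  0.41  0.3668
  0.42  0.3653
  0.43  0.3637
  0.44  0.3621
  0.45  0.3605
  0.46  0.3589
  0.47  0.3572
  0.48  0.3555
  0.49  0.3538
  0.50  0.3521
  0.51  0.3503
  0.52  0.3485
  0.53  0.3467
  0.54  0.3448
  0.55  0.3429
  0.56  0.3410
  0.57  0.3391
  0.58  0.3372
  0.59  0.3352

8.65

T = 1;  σ√T = 0.5000
d₁ = [ln(24/23) + (0.059 + 0.5²/2)·1] / 0.5000 = [0.0426 + 0.1840] / 0.5000 = 0.4531 ⇒ 0.45
√T = √1 = 1.0000
φ(d₁) = φ(0.45) = 0.3605
vega = S·φ(d₁)·√T = 24·0.3605·1.0000 = 8.6520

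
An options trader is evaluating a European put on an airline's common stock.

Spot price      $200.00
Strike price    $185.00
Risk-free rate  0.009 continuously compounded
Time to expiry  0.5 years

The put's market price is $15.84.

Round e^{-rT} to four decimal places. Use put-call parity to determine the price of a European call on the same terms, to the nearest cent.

$31.67

e^(−rT) = e^(−0.009·0.5) = 0.9955
Put-call parity: C − P = S − K·e^(−rT) = 200 − 185·0.9955 = 200 − 184.1675 = 15.8325
C = P + (C − P) = 15.84 + (15.8325) = 31.6725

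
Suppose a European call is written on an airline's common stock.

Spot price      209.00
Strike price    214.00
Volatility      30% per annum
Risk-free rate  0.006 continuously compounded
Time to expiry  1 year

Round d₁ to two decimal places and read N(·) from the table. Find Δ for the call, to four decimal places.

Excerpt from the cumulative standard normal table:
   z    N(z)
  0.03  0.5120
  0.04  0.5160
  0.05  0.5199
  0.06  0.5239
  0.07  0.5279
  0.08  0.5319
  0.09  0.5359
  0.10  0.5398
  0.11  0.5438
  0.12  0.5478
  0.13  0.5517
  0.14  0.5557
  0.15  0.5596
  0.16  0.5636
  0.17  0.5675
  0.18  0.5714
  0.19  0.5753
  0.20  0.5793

0.5359

T = 1;  σ√T = 0.3000
d₁ = [ln(209/214) + (0.006 + 0.3²/2)·1] / 0.3000 = [-0.0236 + 0.0510] / 0.3000 = 0.0912 ≈ 0.09
N(d₁) = N(0.09) = 0.5359
Δ_call = N(d₁) = 0.5359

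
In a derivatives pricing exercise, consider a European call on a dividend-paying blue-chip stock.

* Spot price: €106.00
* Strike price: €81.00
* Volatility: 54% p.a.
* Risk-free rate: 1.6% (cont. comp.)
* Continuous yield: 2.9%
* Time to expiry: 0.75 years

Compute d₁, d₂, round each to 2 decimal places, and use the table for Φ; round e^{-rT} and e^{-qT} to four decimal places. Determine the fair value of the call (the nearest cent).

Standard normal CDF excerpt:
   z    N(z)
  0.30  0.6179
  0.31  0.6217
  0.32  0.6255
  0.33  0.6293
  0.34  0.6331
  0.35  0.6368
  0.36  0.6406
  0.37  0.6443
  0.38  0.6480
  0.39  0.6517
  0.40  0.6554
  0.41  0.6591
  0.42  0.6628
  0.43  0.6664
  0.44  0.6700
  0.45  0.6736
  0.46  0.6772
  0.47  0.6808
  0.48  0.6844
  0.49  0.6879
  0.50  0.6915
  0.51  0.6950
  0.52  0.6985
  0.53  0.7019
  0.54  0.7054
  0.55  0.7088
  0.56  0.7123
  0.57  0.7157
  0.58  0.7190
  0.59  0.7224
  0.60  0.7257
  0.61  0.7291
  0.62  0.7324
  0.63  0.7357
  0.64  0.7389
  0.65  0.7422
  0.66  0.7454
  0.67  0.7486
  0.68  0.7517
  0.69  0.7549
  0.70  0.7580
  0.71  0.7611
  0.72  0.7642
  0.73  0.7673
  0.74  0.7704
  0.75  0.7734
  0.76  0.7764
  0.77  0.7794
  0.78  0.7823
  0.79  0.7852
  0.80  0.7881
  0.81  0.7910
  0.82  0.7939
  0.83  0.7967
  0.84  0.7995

σ√T = 0.54·√0.75 = 0.4677
ln(S/K) + (r − q + σ²/2)T = ln(106/81) + (0.016 − 0.029 + 0.54²/2)·0.75 = 0.2690 + 0.0996 = 0.3686
d₁ = 0.3686 / 0.4677 = 0.7882 ≈ 0.79
d₂ = d₁ − σ√T = 0.7882 − 0.4677 = 0.3205 ≈ 0.32
e^(−qT) = e^(−0.029·0.75) = 0.9785;  e^(−rT) = e^(−0.016·0.75) = 0.9881
C = 106·0.9785·N(0.79) − 81·0.9881·N(0.32) = 106·0.9785·0.7852 − 81·0.9881·0.6255 = 81.4417 − 50.0626 = 31.3791

€31.38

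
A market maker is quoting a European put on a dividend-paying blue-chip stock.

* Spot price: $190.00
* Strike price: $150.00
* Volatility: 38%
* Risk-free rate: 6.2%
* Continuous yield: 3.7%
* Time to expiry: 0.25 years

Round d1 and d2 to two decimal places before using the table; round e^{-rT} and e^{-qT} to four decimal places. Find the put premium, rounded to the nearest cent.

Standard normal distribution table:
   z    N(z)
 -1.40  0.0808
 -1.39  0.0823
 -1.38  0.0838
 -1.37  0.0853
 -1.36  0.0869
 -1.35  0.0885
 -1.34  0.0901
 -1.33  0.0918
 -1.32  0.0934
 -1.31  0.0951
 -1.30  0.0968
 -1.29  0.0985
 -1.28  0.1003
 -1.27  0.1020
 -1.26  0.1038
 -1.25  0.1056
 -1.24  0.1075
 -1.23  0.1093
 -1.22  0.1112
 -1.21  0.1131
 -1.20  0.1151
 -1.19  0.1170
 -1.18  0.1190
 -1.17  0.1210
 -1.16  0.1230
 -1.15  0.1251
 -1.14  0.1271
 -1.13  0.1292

σ√T = 0.38·√0.25 = 0.1900
d₁ = [ln(190/150) + (0.062 − 0.037 + 0.38²/2)·0.25] / 0.1900 = [0.2364 + 0.0243] / 0.1900 = 1.3720 ≈ 1.37
d₂ = d₁ − σ√T = 1.3720 − 0.1900 = 1.1820 ≈ 1.18
exp(−qT) = exp(−0.037·0.25) = 0.9908;  exp(−rT) = exp(−0.062·0.25) = 0.9846
N(−d₂) = N(-1.18) = 0.1190;  N(−d₁) = N(-1.37) = 0.0853
P = 150·0.9846·0.1190 − 190·0.9908·0.0853 = 17.5751 − 16.0579 = 1.5172

$1.52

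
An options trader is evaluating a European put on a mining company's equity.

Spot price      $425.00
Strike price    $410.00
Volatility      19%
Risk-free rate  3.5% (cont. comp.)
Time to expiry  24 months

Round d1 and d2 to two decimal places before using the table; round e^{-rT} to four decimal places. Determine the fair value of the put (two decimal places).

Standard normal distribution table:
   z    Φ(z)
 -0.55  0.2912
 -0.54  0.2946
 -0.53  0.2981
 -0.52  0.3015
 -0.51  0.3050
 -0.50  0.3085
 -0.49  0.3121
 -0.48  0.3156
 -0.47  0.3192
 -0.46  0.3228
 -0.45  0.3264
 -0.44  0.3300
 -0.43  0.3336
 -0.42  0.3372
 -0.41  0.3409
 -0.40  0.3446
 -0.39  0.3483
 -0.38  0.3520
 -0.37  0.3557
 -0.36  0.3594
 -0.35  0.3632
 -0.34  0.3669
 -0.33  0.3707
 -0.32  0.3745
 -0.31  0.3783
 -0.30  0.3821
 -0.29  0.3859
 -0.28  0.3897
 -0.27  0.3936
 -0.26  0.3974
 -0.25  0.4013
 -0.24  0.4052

σ√T = 0.19 × 1.4142 = 0.2687
d₁ = [ln(425/410) + (0.035 + 0.19²/2)·2] / 0.2687 = [0.0359 + 0.1061] / 0.2687 = 0.5286 ⇒ 0.53
d₂ = d₁ − σ√T = 0.5286 − 0.2687 = 0.2599 ⇒ 0.26
e^(−rT) = e^(−0.035·2) = 0.9324
P = 410·0.9324·N(-0.26) − 425·N(-0.53) = 410·0.9324·0.3974 − 425·0.2981 = 151.9197 − 126.6925 = 25.2272

$25.23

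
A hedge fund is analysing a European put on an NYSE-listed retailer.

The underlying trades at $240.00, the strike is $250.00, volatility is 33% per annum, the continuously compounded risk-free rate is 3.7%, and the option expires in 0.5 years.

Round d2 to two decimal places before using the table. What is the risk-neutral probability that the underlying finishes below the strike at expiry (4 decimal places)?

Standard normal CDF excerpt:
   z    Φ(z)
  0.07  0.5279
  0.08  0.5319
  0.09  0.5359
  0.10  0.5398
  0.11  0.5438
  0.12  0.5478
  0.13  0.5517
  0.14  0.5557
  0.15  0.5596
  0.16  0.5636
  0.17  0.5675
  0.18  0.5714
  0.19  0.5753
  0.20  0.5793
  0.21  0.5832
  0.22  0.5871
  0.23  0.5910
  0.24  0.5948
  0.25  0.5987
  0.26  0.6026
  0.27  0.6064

σ√T = 0.33·√0.5 = 0.2333
ln(S/K) + (r + σ²/2)T = ln(240/250) + (0.037 + 0.33²/2)·0.5 = -0.0408 + 0.0457 = 0.0049
d₁ = 0.0049 / 0.2333 = 0.0210 ⇒ 0.02
d₂ = d₁ − σ√T = 0.0210 − 0.2333 = -0.2123 ⇒ -0.21
Risk-neutral Pr[S_T < K] = N(−d₂) = N(0.21) = 0.5832

0.5832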